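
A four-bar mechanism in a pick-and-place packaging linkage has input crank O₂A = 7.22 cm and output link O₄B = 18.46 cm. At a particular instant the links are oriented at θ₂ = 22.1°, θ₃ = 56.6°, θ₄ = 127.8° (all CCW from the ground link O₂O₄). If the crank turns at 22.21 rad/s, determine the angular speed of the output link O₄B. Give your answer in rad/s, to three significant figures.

5.20

ω₂ = 22.21 rad/s
Differentiating the loop-closure r₂e^{iθ₂}+r₃e^{iθ₃}=r₁+r₄e^{iθ₄} gives r₂ω₂e^{iθ₂}+r₃ω₃e^{iθ₃}=r₄ω₄e^{iθ₄}.
Eliminating the other unknown: ω₄ = r₂ω₂ sin(θ₂−θ₃) / [r₄ sin(θ₄−θ₃)].
Numerator sine = -0.56641; denominator sine = +0.94665.
Result = 0.0722·22.21·(-0.56641) / (0.1846·(+0.94665)) = -5.1975 rad/s; magnitude 5.1975 rad/s.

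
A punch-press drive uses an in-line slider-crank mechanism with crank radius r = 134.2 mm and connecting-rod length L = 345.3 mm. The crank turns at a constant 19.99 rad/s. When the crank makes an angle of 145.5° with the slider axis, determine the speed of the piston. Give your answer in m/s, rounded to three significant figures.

ω = 19.99 rad/s
For an in-line slider-crank, x = r cosθ + √(L² − r² sin²θ), so v = −rω sinθ·[1 + r cosθ/√(L² − r² sin²θ)].
With r = 0.1342 m, L = 0.3453 m, θ = 145.5°: √(L² − r² sin²θ) = 0.33683 m.
v = −0.1342·19.99·0.56641·[1 + 0.1342·-0.82413/0.33683] = -1.0206 m/s.
|v| = 1.0206 m/s.

1.02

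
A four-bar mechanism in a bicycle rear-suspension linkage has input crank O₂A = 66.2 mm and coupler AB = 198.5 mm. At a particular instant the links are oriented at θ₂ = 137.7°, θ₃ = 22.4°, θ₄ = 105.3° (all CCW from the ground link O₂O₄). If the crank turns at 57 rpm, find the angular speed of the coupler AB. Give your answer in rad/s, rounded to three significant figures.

1.07

ω₂ = 5.969 rad/s (from 57 rpm).
Differentiating the loop-closure r₂e^{iθ₂}+r₃e^{iθ₃}=r₁+r₄e^{iθ₄} gives r₂ω₂e^{iθ₂}+r₃ω₃e^{iθ₃}=r₄ω₄e^{iθ₄}.
Eliminating the other unknown: ω₃ = r₂ω₂ sin(θ₄−θ₂) / [r₃ sin(θ₃−θ₄)].
Numerator sine = -0.53583; denominator sine = -0.99233.
Result = 0.0662·5.969·(-0.53583) / (0.1985·(-0.99233)) = +1.0749 rad/s; magnitude 1.0749 rad/s.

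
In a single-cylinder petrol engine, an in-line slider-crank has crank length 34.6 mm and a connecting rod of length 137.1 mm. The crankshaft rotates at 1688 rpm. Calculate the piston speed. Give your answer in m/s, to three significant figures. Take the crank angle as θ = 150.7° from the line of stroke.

2.33

ω = 2π·1688/60 = 176.8 rad/s
For an in-line slider-crank, x = r cosθ + √(L² − r² sin²θ), so v = −rω sinθ·[1 + r cosθ/√(L² − r² sin²θ)].
With r = 0.0346 m, L = 0.1371 m, θ = 150.7°: √(L² − r² sin²θ) = 0.13605 m.
v = −0.0346·176.8·0.48938·[1 + 0.0346·-0.87207/0.13605] = -2.3293 m/s.
|v| = 2.3293 m/s.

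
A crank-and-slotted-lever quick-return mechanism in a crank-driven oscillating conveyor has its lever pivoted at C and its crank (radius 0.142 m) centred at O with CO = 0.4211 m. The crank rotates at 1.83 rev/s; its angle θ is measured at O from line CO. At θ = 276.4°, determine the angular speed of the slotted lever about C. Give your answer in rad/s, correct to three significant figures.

1.46

ω = 11.5 rad/s (from 1.83 rev/s).
Crank pin A relative to C: A = (d + r cosθ, r sinθ); lever angle φ = atan2(r sinθ, d + r cosθ).
Differentiating tanφ: φ̇ = rω(d cosθ + r)/(d² + r² + 2dr cosθ).
d² + r² + 2dr cosθ = |CA|² = 0.21082 m²;  d cosθ + r = +0.18894 m.
|ω_lever| = |0.142·11.5·+0.18894| / 0.21082 = 1.4633 rad/s.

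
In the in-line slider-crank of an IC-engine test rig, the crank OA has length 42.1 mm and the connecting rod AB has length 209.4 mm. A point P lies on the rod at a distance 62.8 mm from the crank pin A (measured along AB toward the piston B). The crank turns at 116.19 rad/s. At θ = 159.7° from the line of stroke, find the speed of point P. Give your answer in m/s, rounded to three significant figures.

3.59

ω = 116.2 rad/s.  Crank-pin speed |V_A| = rω = 4.8916 m/s, perpendicular to OA.
Rod angle: sinφ = −(r/L) sinθ ⇒ φ = -4.000°; ω_rod = −rω cosθ/√(L²−r²sin²θ) = +21.963 rad/s.
V_P = V_A + ω_rod × AP, with AP = 0.0628 m along the rod.
Components: V_Px = −rω sinθ − a·ω_rod·sinφ = -1.6009 m/s;  V_Py = rω cosθ + a·ω_rod·cosφ = -3.2119 m/s.
|V_P| = √(V_Px² + V_Py²) = 3.5887 m/s.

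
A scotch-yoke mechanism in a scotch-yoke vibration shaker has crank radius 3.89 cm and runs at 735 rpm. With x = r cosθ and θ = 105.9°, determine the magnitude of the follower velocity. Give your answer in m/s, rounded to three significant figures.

2.88

ω = 76.97 rad/s (from 735 rpm).
x = r cosθ ⇒ ẋ = −rω sinθ.
|v| = rω|sinθ| = 0.0389·76.97·|sin 105.9°| = 2.8795 m/s.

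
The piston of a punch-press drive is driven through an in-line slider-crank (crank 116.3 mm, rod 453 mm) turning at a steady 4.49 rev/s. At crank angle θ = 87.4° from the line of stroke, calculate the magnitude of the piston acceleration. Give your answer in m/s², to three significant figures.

ω = 2π·4.49 = 28.21 rad/s
x(θ) = r cosθ + √(L² − r² sin²θ); with ω constant, a = ω²·d²x/dθ².
d²x/dθ² = −r cosθ − r²(cos2θ)/√u − r⁴ sin²2θ/(4u^{3/2}),  u = L² − r² sin²θ = 0.191711 m².
Substituting r = 0.1163 m, L = 0.453 m, θ = 87.4°: d²x/dθ² = +0.025484 m.
a = ω²·d²x/dθ² = (28.21)²·(+0.025484) = +20.282 m/s²;  |a| = 20.282 m/s².

20.3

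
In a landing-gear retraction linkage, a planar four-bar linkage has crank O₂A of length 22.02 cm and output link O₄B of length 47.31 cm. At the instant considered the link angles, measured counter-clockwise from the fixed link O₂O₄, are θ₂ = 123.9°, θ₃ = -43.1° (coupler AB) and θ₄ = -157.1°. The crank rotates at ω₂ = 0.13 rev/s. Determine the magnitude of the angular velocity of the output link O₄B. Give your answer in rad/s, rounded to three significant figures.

0.0936

ω₂ = 0.8168 rad/s (from 0.13 rev/s).
Differentiating the loop-closure r₂e^{iθ₂}+r₃e^{iθ₃}=r₁+r₄e^{iθ₄} gives r₂ω₂e^{iθ₂}+r₃ω₃e^{iθ₃}=r₄ω₄e^{iθ₄}.
Eliminating the other unknown: ω₄ = r₂ω₂ sin(θ₂−θ₃) / [r₄ sin(θ₄−θ₃)].
Numerator sine = +0.22495; denominator sine = -0.91355.
Result = 0.2202·0.8168·(+0.22495) / (0.4731·(-0.91355)) = -0.093615 rad/s; magnitude 0.093615 rad/s.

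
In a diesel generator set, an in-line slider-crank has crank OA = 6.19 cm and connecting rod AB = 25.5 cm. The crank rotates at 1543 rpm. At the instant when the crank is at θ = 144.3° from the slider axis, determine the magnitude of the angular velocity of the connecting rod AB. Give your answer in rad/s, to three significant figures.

ω = 161.6 rad/s (converted from 1543 rpm).
The rod makes angle φ with the slider axis where L sinφ = r sinθ; differentiating, L cosφ·φ̇ = r ω cosθ.
L cosφ = √(L² − r² sin²θ) = 0.25243 m.
|ω_rod| = r ω |cosθ| / √(L² − r² sin²θ) = 0.0619·161.6·0.81208/0.25243 = 32.177 rad/s.

32.2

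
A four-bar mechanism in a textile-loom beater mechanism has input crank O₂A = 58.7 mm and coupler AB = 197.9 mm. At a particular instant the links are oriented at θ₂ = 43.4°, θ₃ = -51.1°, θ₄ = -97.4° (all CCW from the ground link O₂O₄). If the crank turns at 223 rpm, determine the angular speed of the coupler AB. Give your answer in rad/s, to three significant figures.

6.06

ω₂ = 23.35 rad/s (from 223 rpm).
Differentiating the loop-closure r₂e^{iθ₂}+r₃e^{iθ₃}=r₁+r₄e^{iθ₄} gives r₂ω₂e^{iθ₂}+r₃ω₃e^{iθ₃}=r₄ω₄e^{iθ₄}.
Eliminating the other unknown: ω₃ = r₂ω₂ sin(θ₄−θ₂) / [r₃ sin(θ₃−θ₄)].
Numerator sine = -0.63203; denominator sine = +0.72297.
Result = 0.0587·23.35·(-0.63203) / (0.1979·(+0.72297)) = -6.0554 rad/s; magnitude 6.0554 rad/s.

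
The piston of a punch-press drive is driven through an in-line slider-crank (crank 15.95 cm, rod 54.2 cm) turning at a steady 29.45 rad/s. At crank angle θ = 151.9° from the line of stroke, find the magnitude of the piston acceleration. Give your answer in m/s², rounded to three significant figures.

98.5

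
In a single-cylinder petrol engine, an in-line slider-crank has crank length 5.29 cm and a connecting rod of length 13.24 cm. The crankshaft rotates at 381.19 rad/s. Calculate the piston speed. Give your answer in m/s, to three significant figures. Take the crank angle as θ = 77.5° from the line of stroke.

ω = 381.2 rad/s
For an in-line slider-crank, x = r cosθ + √(L² − r² sin²θ), so v = −rω sinθ·[1 + r cosθ/√(L² − r² sin²θ)].
With r = 0.0529 m, L = 0.1324 m, θ = 77.5°: √(L² − r² sin²θ) = 0.12191 m.
v = −0.0529·381.2·0.97630·[1 + 0.0529·0.21644/0.12191] = -21.536 m/s.
|v| = 21.536 m/s.

21.5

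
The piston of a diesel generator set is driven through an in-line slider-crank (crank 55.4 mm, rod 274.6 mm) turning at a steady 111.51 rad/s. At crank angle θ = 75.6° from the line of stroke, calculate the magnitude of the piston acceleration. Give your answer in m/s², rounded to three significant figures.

ω = 111.5 rad/s
x(θ) = r cosθ + √(L² − r² sin²θ); with ω constant, a = ω²·d²x/dθ².
d²x/dθ² = −r cosθ − r²(cos2θ)/√u − r⁴ sin²2θ/(4u^{3/2}),  u = L² − r² sin²θ = 0.0725258 m².
Substituting r = 0.0554 m, L = 0.2746 m, θ = 75.6°: d²x/dθ² = -0.0038185 m.
a = ω²·d²x/dθ² = (111.5)²·(-0.0038185) = -47.481 m/s²;  |a| = 47.481 m/s².

47.5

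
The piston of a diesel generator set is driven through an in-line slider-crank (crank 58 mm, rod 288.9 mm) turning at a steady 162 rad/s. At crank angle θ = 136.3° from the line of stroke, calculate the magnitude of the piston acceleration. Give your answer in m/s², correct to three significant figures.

1080

ω = 162 rad/s
x(θ) = r cosθ + √(L² − r² sin²θ); with ω constant, a = ω²·d²x/dθ².
d²x/dθ² = −r cosθ − r²(cos2θ)/√u − r⁴ sin²2θ/(4u^{3/2}),  u = L² − r² sin²θ = 0.0818575 m².
Substituting r = 0.058 m, L = 0.2889 m, θ = 136.3°: d²x/dθ² = +0.041278 m.
a = ω²·d²x/dθ² = (162)²·(+0.041278) = +1083.3 m/s²;  |a| = 1083.3 m/s².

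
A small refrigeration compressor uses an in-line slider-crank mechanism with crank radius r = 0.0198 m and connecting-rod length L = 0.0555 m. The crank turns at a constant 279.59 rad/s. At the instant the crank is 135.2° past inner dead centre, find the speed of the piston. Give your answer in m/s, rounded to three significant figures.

ω = 279.6 rad/s
For an in-line slider-crank, x = r cosθ + √(L² − r² sin²θ), so v = −rω sinθ·[1 + r cosθ/√(L² − r² sin²θ)].
With r = 0.0198 m, L = 0.0555 m, θ = 135.2°: √(L² − r² sin²θ) = 0.053718 m.
v = −0.0198·279.6·0.70463·[1 + 0.0198·-0.70957/0.053718] = -2.8806 m/s.
|v| = 2.8806 m/s.

2.88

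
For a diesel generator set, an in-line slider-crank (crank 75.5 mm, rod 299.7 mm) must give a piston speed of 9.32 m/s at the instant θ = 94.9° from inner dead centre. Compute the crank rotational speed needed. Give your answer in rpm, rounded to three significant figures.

1210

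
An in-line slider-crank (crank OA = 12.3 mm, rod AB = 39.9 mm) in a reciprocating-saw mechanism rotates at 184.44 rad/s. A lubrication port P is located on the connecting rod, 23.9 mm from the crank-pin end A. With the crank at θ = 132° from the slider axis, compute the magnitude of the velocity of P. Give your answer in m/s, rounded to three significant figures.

1.59

ω = 184.4 rad/s.  Crank-pin speed |V_A| = rω = 2.2686 m/s, perpendicular to OA.
Rod angle: sinφ = −(r/L) sinθ ⇒ φ = -13.243°; ω_rod = −rω cosθ/√(L²−r²sin²θ) = +39.084 rad/s.
V_P = V_A + ω_rod × AP, with AP = 0.0239 m along the rod.
Components: V_Px = −rω sinθ − a·ω_rod·sinφ = -1.4719 m/s;  V_Py = rω cosθ + a·ω_rod·cosφ = -0.60872 m/s.
|V_P| = √(V_Px² + V_Py²) = 1.5928 m/s.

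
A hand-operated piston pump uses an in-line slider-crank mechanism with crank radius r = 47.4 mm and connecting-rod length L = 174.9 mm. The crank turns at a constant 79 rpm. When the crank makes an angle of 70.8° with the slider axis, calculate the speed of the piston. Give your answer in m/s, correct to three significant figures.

ω = 2π·79/60 = 8.273 rad/s
For an in-line slider-crank, x = r cosθ + √(L² − r² sin²θ), so v = −rω sinθ·[1 + r cosθ/√(L² − r² sin²θ)].
With r = 0.0474 m, L = 0.1749 m, θ = 70.8°: √(L² − r² sin²θ) = 0.16907 m.
v = −0.0474·8.273·0.94438·[1 + 0.0474·0.32887/0.16907] = -0.40446 m/s.
|v| = 0.40446 m/s.

0.404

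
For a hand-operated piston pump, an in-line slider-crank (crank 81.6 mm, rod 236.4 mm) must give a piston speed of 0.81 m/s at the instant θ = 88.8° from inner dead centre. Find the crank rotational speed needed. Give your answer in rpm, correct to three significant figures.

94.1

For an in-line slider-crank, |v_piston| = rω|sinθ|·[1 + r cosθ/√(L² − r² sin²θ)].
With r = 0.0816 m, L = 0.2364 m, θ = 88.8°: the bracketed kinematic factor |dx/dθ| = 0.08221 m.
ω = v/|dx/dθ| = 0.81/0.08221 = 9.8528 rad/s.
N = 60ω/(2π) = 94.087 rpm.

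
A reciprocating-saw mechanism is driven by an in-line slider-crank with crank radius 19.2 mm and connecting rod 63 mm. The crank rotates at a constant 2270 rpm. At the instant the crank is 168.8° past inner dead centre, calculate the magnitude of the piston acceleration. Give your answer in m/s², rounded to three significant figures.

757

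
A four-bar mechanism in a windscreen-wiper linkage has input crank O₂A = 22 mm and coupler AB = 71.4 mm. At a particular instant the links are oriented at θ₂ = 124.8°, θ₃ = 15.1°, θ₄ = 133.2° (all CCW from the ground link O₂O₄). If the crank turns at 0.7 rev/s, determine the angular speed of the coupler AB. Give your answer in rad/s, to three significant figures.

ω₂ = 4.398 rad/s (from 0.7 rev/s).
Differentiating the loop-closure r₂e^{iθ₂}+r₃e^{iθ₃}=r₁+r₄e^{iθ₄} gives r₂ω₂e^{iθ₂}+r₃ω₃e^{iθ₃}=r₄ω₄e^{iθ₄}.
Eliminating the other unknown: ω₃ = r₂ω₂ sin(θ₄−θ₂) / [r₃ sin(θ₃−θ₄)].
Numerator sine = +0.14608; denominator sine = -0.88213.
Result = 0.022·4.398·(+0.14608) / (0.0714·(-0.88213)) = -0.22442 rad/s; magnitude 0.22442 rad/s.

0.224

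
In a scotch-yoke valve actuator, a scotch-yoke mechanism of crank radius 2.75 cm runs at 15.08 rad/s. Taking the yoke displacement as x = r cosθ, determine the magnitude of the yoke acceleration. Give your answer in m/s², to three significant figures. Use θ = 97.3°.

ω = 15.08 rad/s
x = r cosθ ⇒ ẍ = −rω² cosθ (ω constant).
|a| = rω²|cosθ| = 0.0275·(15.08)²·|cos 97.3°| = 0.79462 m/s².

0.795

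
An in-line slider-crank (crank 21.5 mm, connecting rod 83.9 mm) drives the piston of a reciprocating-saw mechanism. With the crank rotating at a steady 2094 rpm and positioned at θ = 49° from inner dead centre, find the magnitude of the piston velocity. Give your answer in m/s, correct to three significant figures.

ω = 2π·2094/60 = 219.3 rad/s
For an in-line slider-crank, x = r cosθ + √(L² − r² sin²θ), so v = −rω sinθ·[1 + r cosθ/√(L² − r² sin²θ)].
With r = 0.0215 m, L = 0.0839 m, θ = 49°: √(L² − r² sin²θ) = 0.082316 m.
v = −0.0215·219.3·0.75471·[1 + 0.0215·0.65606/0.082316] = -4.1679 m/s.
|v| = 4.1679 m/s.

4.17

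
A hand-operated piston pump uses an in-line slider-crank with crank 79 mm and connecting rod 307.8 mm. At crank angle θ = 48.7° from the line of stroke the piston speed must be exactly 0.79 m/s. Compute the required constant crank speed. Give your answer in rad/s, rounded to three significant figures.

11.4

For an in-line slider-crank, |v_piston| = rω|sinθ|·[1 + r cosθ/√(L² − r² sin²θ)].
With r = 0.079 m, L = 0.3078 m, θ = 48.7°: the bracketed kinematic factor |dx/dθ| = 0.069596 m.
ω = v/|dx/dθ| = 0.79/0.069596 = 11.351 rad/s.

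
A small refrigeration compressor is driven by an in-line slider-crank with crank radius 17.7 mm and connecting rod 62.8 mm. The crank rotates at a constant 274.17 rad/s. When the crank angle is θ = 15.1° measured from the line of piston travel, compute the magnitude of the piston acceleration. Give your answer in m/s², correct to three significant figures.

1610

ω = 274.2 rad/s
x(θ) = r cosθ + √(L² − r² sin²θ); with ω constant, a = ω²·d²x/dθ².
d²x/dθ² = −r cosθ − r²(cos2θ)/√u − r⁴ sin²2θ/(4u^{3/2}),  u = L² − r² sin²θ = 0.00392258 m².
Substituting r = 0.0177 m, L = 0.0628 m, θ = 15.1°: d²x/dθ² = -0.021437 m.
a = ω²·d²x/dθ² = (274.2)²·(-0.021437) = -1611.4 m/s²;  |a| = 1611.4 m/s².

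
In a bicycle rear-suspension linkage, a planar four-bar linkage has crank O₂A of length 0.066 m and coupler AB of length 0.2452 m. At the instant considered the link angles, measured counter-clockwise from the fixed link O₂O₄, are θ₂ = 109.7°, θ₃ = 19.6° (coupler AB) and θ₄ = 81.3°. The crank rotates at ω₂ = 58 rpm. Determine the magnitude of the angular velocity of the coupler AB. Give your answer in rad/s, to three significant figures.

0.883

ω₂ = 6.074 rad/s (from 58 rpm).
Differentiating the loop-closure r₂e^{iθ₂}+r₃e^{iθ₃}=r₁+r₄e^{iθ₄} gives r₂ω₂e^{iθ₂}+r₃ω₃e^{iθ₃}=r₄ω₄e^{iθ₄}.
Eliminating the other unknown: ω₃ = r₂ω₂ sin(θ₄−θ₂) / [r₃ sin(θ₃−θ₄)].
Numerator sine = -0.47562; denominator sine = -0.88048.
Result = 0.066·6.074·(-0.47562) / (0.2452·(-0.88048)) = +0.88313 rad/s; magnitude 0.88313 rad/s.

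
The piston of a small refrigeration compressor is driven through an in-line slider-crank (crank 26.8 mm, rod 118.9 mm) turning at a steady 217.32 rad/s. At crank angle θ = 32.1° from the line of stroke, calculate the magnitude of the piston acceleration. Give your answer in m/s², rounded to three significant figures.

ω = 217.3 rad/s
x(θ) = r cosθ + √(L² − r² sin²θ); with ω constant, a = ω²·d²x/dθ².
d²x/dθ² = −r cosθ − r²(cos2θ)/√u − r⁴ sin²2θ/(4u^{3/2}),  u = L² − r² sin²θ = 0.0139344 m².
Substituting r = 0.0268 m, L = 0.1189 m, θ = 32.1°: d²x/dθ² = -0.025415 m.
a = ω²·d²x/dθ² = (217.3)²·(-0.025415) = -1200.3 m/s²;  |a| = 1200.3 m/s².

1200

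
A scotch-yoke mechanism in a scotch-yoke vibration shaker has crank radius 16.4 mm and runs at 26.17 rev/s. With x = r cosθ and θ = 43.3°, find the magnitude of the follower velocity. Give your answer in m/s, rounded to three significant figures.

ω = 164.4 rad/s (from 26.17 rev/s).
x = r cosθ ⇒ ẋ = −rω sinθ.
|v| = rω|sinθ| = 0.0164·164.4·|sin 43.3°| = 1.8494 m/s.

1.85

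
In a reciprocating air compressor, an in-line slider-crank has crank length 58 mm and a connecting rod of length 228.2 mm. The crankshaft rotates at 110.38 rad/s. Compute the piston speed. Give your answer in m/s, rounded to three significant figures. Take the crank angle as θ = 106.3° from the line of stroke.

5.69

ω = 110.4 rad/s
For an in-line slider-crank, x = r cosθ + √(L² − r² sin²θ), so v = −rω sinθ·[1 + r cosθ/√(L² − r² sin²θ)].
With r = 0.058 m, L = 0.2282 m, θ = 106.3°: √(L² − r² sin²θ) = 0.22131 m.
v = −0.058·110.4·0.95981·[1 + 0.058·-0.28067/0.22131] = -5.6927 m/s.
|v| = 5.6927 m/s.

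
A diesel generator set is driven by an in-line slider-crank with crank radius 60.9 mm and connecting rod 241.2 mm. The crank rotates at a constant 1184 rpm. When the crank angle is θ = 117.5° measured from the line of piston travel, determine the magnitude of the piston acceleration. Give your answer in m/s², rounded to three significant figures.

ω = 2π·1184/60 = 124 rad/s
x(θ) = r cosθ + √(L² − r² sin²θ); with ω constant, a = ω²·d²x/dθ².
d²x/dθ² = −r cosθ − r²(cos2θ)/√u − r⁴ sin²2θ/(4u^{3/2}),  u = L² − r² sin²θ = 0.0552594 m².
Substituting r = 0.0609 m, L = 0.2412 m, θ = 117.5°: d²x/dθ² = +0.036992 m.
a = ω²·d²x/dθ² = (124)²·(+0.036992) = +568.69 m/s²;  |a| = 568.69 m/s².

569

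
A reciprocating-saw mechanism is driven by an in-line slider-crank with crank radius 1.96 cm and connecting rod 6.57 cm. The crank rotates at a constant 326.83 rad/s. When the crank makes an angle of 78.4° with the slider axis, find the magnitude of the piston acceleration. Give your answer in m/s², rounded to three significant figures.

177

ω = 326.8 rad/s
x(θ) = r cosθ + √(L² − r² sin²θ); with ω constant, a = ω²·d²x/dθ².
d²x/dθ² = −r cosθ − r²(cos2θ)/√u − r⁴ sin²2θ/(4u^{3/2}),  u = L² − r² sin²θ = 0.00394786 m².
Substituting r = 0.0196 m, L = 0.0657 m, θ = 78.4°: d²x/dθ² = +0.0016555 m.
a = ω²·d²x/dθ² = (326.8)²·(+0.0016555) = +176.83 m/s²;  |a| = 176.83 m/s².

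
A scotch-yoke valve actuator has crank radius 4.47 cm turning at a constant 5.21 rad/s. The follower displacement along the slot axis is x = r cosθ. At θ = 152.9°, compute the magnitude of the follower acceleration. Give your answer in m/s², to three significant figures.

1.08

ω = 5.21 rad/s
x = r cosθ ⇒ ẍ = −rω² cosθ (ω constant).
|a| = rω²|cosθ| = 0.0447·(5.21)²·|cos 152.9°| = 1.0801 m/s².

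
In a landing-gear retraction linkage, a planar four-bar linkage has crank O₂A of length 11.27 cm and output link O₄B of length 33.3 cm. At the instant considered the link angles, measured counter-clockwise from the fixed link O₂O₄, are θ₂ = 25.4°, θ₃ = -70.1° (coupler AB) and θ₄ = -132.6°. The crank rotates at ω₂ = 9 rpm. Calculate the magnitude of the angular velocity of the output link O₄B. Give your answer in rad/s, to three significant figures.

0.358

ω₂ = 0.9425 rad/s (from 9 rpm).
Differentiating the loop-closure r₂e^{iθ₂}+r₃e^{iθ₃}=r₁+r₄e^{iθ₄} gives r₂ω₂e^{iθ₂}+r₃ω₃e^{iθ₃}=r₄ω₄e^{iθ₄}.
Eliminating the other unknown: ω₄ = r₂ω₂ sin(θ₂−θ₃) / [r₄ sin(θ₄−θ₃)].
Numerator sine = +0.99540; denominator sine = -0.88701.
Result = 0.1127·0.9425·(+0.99540) / (0.333·(-0.88701)) = -0.35795 rad/s; magnitude 0.35795 rad/s.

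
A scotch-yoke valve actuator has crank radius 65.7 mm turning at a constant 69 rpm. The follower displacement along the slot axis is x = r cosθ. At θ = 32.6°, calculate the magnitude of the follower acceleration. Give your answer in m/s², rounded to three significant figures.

ω = 7.226 rad/s (from 69 rpm).
x = r cosθ ⇒ ẍ = −rω² cosθ (ω constant).
|a| = rω²|cosθ| = 0.0657·(7.226)²·|cos 32.6°| = 2.8898 m/s².

2.89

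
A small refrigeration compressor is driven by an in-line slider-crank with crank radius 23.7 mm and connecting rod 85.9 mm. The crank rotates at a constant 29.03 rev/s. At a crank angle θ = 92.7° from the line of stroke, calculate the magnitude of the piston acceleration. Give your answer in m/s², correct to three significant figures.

ω = 2π·29 = 182.4 rad/s
x(θ) = r cosθ + √(L² − r² sin²θ); with ω constant, a = ω²·d²x/dθ².
d²x/dθ² = −r cosθ − r²(cos2θ)/√u − r⁴ sin²2θ/(4u^{3/2}),  u = L² − r² sin²θ = 0.00681837 m².
Substituting r = 0.0237 m, L = 0.0859 m, θ = 92.7°: d²x/dθ² = +0.0078873 m.
a = ω²·d²x/dθ² = (182.4)²·(+0.0078873) = +262.41 m/s²;  |a| = 262.41 m/s².

262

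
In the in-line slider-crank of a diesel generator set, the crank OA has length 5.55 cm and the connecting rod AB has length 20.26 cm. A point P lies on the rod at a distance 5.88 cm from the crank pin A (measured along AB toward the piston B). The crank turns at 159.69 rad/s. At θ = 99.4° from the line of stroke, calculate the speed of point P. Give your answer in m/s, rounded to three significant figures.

8.69

ω = 159.7 rad/s.  Crank-pin speed |V_A| = rω = 8.8628 m/s, perpendicular to OA.
Rod angle: sinφ = −(r/L) sinθ ⇒ φ = -15.680°; ω_rod = −rω cosθ/√(L²−r²sin²θ) = +7.4209 rad/s.
V_P = V_A + ω_rod × AP, with AP = 0.0588 m along the rod.
Components: V_Px = −rω sinθ − a·ω_rod·sinφ = -8.6259 m/s;  V_Py = rω cosθ + a·ω_rod·cosφ = -1.0274 m/s.
|V_P| = √(V_Px² + V_Py²) = 8.6868 m/s.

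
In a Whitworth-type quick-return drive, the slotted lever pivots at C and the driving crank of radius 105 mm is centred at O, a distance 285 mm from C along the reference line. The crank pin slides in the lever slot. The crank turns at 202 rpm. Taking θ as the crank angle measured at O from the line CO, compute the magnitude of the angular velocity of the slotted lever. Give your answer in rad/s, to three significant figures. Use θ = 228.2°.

3.60

ω = 21.15 rad/s (from 202 rpm).
Crank pin A relative to C: A = (d + r cosθ, r sinθ); lever angle φ = atan2(r sinθ, d + r cosθ).
Differentiating tanφ: φ̇ = rω(d cosθ + r)/(d² + r² + 2dr cosθ).
d² + r² + 2dr cosθ = |CA|² = 0.052358 m²;  d cosθ + r = -0.084962 m.
|ω_lever| = |0.105·21.15·-0.084962| / 0.052358 = 3.6042 rad/s.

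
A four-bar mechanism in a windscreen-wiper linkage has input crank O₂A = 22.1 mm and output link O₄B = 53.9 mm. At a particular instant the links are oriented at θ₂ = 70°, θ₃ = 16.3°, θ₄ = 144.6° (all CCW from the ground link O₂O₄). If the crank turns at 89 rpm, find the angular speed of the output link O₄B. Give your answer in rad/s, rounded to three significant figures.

3.92

ω₂ = 9.32 rad/s (from 89 rpm).
Differentiating the loop-closure r₂e^{iθ₂}+r₃e^{iθ₃}=r₁+r₄e^{iθ₄} gives r₂ω₂e^{iθ₂}+r₃ω₃e^{iθ₃}=r₄ω₄e^{iθ₄}.
Eliminating the other unknown: ω₄ = r₂ω₂ sin(θ₂−θ₃) / [r₄ sin(θ₄−θ₃)].
Numerator sine = +0.80593; denominator sine = +0.78478.
Result = 0.0221·9.32·(+0.80593) / (0.0539·(+0.78478)) = +3.9244 rad/s; magnitude 3.9244 rad/s.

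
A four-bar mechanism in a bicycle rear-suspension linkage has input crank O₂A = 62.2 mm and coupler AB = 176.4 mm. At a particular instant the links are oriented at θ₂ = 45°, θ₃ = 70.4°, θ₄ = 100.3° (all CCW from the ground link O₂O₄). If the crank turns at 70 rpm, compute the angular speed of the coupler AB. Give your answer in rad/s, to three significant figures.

ω₂ = 7.33 rad/s (from 70 rpm).
Differentiating the loop-closure r₂e^{iθ₂}+r₃e^{iθ₃}=r₁+r₄e^{iθ₄} gives r₂ω₂e^{iθ₂}+r₃ω₃e^{iθ₃}=r₄ω₄e^{iθ₄}.
Eliminating the other unknown: ω₃ = r₂ω₂ sin(θ₄−θ₂) / [r₃ sin(θ₃−θ₄)].
Numerator sine = +0.82214; denominator sine = -0.49849.
Result = 0.0622·7.33·(+0.82214) / (0.1764·(-0.49849)) = -4.263 rad/s; magnitude 4.263 rad/s.

4.26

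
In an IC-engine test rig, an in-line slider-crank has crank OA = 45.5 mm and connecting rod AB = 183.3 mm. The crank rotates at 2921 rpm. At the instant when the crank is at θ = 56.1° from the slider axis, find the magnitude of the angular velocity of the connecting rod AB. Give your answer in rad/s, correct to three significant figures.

43.3

ω = 305.9 rad/s (converted from 2921 rpm).
The rod makes angle φ with the slider axis where L sinφ = r sinθ; differentiating, L cosφ·φ̇ = r ω cosθ.
L cosφ = √(L² − r² sin²θ) = 0.17937 m.
|ω_rod| = r ω |cosθ| / √(L² − r² sin²θ) = 0.0455·305.9·0.55775/0.17937 = 43.278 rad/s.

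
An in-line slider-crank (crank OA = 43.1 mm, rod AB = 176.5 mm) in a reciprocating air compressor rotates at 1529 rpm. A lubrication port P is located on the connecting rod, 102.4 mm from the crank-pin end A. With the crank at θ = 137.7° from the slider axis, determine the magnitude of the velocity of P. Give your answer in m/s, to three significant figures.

4.67

ω = 160.1 rad/s.  Crank-pin speed |V_A| = rω = 6.901 m/s, perpendicular to OA.
Rod angle: sinφ = −(r/L) sinθ ⇒ φ = -9.459°; ω_rod = −rω cosθ/√(L²−r²sin²θ) = +29.318 rad/s.
V_P = V_A + ω_rod × AP, with AP = 0.1024 m along the rod.
Components: V_Px = −rω sinθ − a·ω_rod·sinφ = -4.1511 m/s;  V_Py = rω cosθ + a·ω_rod·cosφ = -2.1429 m/s.
|V_P| = √(V_Px² + V_Py²) = 4.6716 m/s.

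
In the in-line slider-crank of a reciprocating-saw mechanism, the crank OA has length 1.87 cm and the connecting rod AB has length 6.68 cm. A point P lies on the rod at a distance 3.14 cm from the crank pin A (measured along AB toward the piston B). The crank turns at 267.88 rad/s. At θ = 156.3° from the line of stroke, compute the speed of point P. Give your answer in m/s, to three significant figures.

ω = 267.9 rad/s.  Crank-pin speed |V_A| = rω = 5.0094 m/s, perpendicular to OA.
Rod angle: sinφ = −(r/L) sinθ ⇒ φ = -6.461°; ω_rod = −rω cosθ/√(L²−r²sin²θ) = +69.105 rad/s.
V_P = V_A + ω_rod × AP, with AP = 0.0314 m along the rod.
Components: V_Px = −rω sinθ − a·ω_rod·sinφ = -1.7693 m/s;  V_Py = rω cosθ + a·ω_rod·cosφ = -2.4308 m/s.
|V_P| = √(V_Px² + V_Py²) = 3.0065 m/s.

3.01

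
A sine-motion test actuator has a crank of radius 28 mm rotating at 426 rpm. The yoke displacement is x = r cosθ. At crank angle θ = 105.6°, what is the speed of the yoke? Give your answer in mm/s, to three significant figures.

1200

ω = 44.61 rad/s (from 426 rpm).
x = r cosθ ⇒ ẋ = −rω sinθ.
|v| = rω|sinθ| = 0.028·44.61·|sin 105.6°| = 1.2031 m/s = 1203.1 mm/s.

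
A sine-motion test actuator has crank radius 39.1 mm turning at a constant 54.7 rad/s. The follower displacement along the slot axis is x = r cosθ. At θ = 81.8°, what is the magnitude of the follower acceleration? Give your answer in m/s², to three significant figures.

16.7

ω = 54.7 rad/s
x = r cosθ ⇒ ẍ = −rω² cosθ (ω constant).
|a| = rω²|cosθ| = 0.0391·(54.7)²·|cos 81.8°| = 16.686 m/s².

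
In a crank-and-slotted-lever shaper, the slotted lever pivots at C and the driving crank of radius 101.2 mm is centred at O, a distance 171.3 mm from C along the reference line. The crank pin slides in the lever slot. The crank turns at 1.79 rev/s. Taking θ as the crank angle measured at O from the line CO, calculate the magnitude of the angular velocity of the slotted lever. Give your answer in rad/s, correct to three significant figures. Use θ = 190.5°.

13.9

ω = 11.25 rad/s (from 1.79 rev/s).
Crank pin A relative to C: A = (d + r cosθ, r sinθ); lever angle φ = atan2(r sinθ, d + r cosθ).
Differentiating tanφ: φ̇ = rω(d cosθ + r)/(d² + r² + 2dr cosθ).
d² + r² + 2dr cosθ = |CA|² = 0.00549458 m²;  d cosθ + r = -0.067232 m.
|ω_lever| = |0.1012·11.25·-0.067232| / 0.00549458 = 13.927 rad/s.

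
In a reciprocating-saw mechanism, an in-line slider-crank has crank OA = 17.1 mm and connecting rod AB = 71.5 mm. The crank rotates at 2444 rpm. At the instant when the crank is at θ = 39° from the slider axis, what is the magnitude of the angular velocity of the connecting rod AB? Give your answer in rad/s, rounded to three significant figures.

ω = 255.9 rad/s (converted from 2444 rpm).
The rod makes angle φ with the slider axis where L sinφ = r sinθ; differentiating, L cosφ·φ̇ = r ω cosθ.
L cosφ = √(L² − r² sin²θ) = 0.070686 m.
|ω_rod| = r ω |cosθ| / √(L² − r² sin²θ) = 0.0171·255.9·0.77715/0.070686 = 48.117 rad/s.

48.1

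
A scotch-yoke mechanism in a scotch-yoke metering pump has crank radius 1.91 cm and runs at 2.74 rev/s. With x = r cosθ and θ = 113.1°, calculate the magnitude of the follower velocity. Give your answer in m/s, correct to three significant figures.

0.302

ω = 17.22 rad/s (from 2.74 rev/s).
x = r cosθ ⇒ ẋ = −rω sinθ.
|v| = rω|sinθ| = 0.0191·17.22·|sin 113.1°| = 0.30246 m/s.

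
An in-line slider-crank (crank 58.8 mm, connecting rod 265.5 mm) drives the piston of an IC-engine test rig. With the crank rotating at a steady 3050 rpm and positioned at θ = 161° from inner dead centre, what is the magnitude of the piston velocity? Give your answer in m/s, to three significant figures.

ω = 2π·3050/60 = 319.4 rad/s
For an in-line slider-crank, x = r cosθ + √(L² − r² sin²θ), so v = −rω sinθ·[1 + r cosθ/√(L² − r² sin²θ)].
With r = 0.0588 m, L = 0.2655 m, θ = 161°: √(L² − r² sin²θ) = 0.26481 m.
v = −0.0588·319.4·0.32557·[1 + 0.0588·-0.94552/0.26481] = -4.8306 m/s.
|v| = 4.8306 m/s.

4.83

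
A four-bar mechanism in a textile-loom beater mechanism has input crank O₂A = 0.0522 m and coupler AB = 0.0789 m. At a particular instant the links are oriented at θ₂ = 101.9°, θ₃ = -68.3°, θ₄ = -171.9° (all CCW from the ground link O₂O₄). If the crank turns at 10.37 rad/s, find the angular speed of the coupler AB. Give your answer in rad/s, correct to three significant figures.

ω₂ = 10.37 rad/s
Differentiating the loop-closure r₂e^{iθ₂}+r₃e^{iθ₃}=r₁+r₄e^{iθ₄} gives r₂ω₂e^{iθ₂}+r₃ω₃e^{iθ₃}=r₄ω₄e^{iθ₄}.
Eliminating the other unknown: ω₃ = r₂ω₂ sin(θ₄−θ₂) / [r₃ sin(θ₃−θ₄)].
Numerator sine = +0.99780; denominator sine = +0.97196.
Result = 0.0522·10.37·(+0.99780) / (0.0789·(+0.97196)) = +7.0432 rad/s; magnitude 7.0432 rad/s.

7.04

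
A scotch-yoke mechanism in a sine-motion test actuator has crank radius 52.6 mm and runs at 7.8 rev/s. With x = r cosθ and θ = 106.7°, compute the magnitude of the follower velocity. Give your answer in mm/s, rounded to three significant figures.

2470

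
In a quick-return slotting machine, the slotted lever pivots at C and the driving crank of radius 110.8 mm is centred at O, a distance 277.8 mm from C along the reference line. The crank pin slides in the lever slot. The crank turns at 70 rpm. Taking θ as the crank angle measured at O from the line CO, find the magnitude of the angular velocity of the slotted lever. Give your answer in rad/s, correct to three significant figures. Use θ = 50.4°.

ω = 7.33 rad/s (from 70 rpm).
Crank pin A relative to C: A = (d + r cosθ, r sinθ); lever angle φ = atan2(r sinθ, d + r cosθ).
Differentiating tanφ: φ̇ = rω(d cosθ + r)/(d² + r² + 2dr cosθ).
d² + r² + 2dr cosθ = |CA|² = 0.12869 m²;  d cosθ + r = +0.28788 m.
|ω_lever| = |0.1108·7.33·+0.28788| / 0.12869 = 1.8169 rad/s.

1.82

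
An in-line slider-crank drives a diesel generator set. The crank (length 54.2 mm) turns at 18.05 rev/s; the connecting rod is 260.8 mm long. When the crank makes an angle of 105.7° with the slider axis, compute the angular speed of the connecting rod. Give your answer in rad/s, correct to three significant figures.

ω = 113.4 rad/s (converted from 18.05 rev/s).
The rod makes angle φ with the slider axis where L sinφ = r sinθ; differentiating, L cosφ·φ̇ = r ω cosθ.
L cosφ = √(L² − r² sin²θ) = 0.25553 m.
|ω_rod| = r ω |cosθ| / √(L² − r² sin²θ) = 0.0542·113.4·0.27060/0.25553 = 6.5095 rad/s.

6.51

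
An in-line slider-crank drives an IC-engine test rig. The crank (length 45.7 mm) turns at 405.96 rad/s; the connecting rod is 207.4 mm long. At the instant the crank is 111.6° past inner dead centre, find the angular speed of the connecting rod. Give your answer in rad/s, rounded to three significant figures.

ω = 406 rad/s
The rod makes angle φ with the slider axis where L sinφ = r sinθ; differentiating, L cosφ·φ̇ = r ω cosθ.
L cosφ = √(L² − r² sin²θ) = 0.203 m.
|ω_rod| = r ω |cosθ| / √(L² − r² sin²θ) = 0.0457·406·0.36812/0.203 = 33.643 rad/s.

33.6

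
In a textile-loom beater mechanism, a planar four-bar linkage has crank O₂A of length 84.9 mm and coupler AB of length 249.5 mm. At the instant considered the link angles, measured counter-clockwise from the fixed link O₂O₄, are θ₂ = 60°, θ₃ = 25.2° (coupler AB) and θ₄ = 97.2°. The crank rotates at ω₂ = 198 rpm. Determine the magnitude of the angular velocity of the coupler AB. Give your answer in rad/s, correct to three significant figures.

4.49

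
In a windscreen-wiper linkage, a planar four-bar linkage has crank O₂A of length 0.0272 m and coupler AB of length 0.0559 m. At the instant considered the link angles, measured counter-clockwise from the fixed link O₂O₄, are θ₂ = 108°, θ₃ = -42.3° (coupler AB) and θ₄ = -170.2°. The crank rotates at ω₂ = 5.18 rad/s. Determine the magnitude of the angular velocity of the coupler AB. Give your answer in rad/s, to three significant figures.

3.16

ω₂ = 5.18 rad/s
Differentiating the loop-closure r₂e^{iθ₂}+r₃e^{iθ₃}=r₁+r₄e^{iθ₄} gives r₂ω₂e^{iθ₂}+r₃ω₃e^{iθ₃}=r₄ω₄e^{iθ₄}.
Eliminating the other unknown: ω₃ = r₂ω₂ sin(θ₄−θ₂) / [r₃ sin(θ₃−θ₄)].
Numerator sine = +0.98978; denominator sine = +0.78908.
Result = 0.0272·5.18·(+0.98978) / (0.0559·(+0.78908)) = +3.1616 rad/s; magnitude 3.1616 rad/s.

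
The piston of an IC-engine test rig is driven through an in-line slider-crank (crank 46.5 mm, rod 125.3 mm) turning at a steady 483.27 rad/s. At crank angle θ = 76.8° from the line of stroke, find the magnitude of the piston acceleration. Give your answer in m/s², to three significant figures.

1360

ω = 483.3 rad/s
x(θ) = r cosθ + √(L² − r² sin²θ); with ω constant, a = ω²·d²x/dθ².
d²x/dθ² = −r cosθ − r²(cos2θ)/√u − r⁴ sin²2θ/(4u^{3/2}),  u = L² − r² sin²θ = 0.0136506 m².
Substituting r = 0.0465 m, L = 0.1253 m, θ = 76.8°: d²x/dθ² = +0.0058135 m.
a = ω²·d²x/dθ² = (483.3)²·(+0.0058135) = +1357.7 m/s²;  |a| = 1357.7 m/s².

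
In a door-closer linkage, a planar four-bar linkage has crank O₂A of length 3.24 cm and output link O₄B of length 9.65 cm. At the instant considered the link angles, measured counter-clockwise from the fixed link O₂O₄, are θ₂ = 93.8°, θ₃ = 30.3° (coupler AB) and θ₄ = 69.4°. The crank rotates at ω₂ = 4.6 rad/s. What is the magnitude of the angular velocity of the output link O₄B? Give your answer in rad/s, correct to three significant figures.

ω₂ = 4.6 rad/s
Differentiating the loop-closure r₂e^{iθ₂}+r₃e^{iθ₃}=r₁+r₄e^{iθ₄} gives r₂ω₂e^{iθ₂}+r₃ω₃e^{iθ₃}=r₄ω₄e^{iθ₄}.
Eliminating the other unknown: ω₄ = r₂ω₂ sin(θ₂−θ₃) / [r₄ sin(θ₄−θ₃)].
Numerator sine = +0.89493; denominator sine = +0.63068.
Result = 0.0324·4.6·(+0.89493) / (0.0965·(+0.63068)) = +2.1916 rad/s; magnitude 2.1916 rad/s.

2.19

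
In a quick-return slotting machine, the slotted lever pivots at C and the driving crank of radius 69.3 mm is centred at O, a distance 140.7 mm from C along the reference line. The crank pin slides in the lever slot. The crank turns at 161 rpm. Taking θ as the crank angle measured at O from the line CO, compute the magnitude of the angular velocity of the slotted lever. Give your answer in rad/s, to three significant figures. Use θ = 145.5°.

ω = 16.86 rad/s (from 161 rpm).
Crank pin A relative to C: A = (d + r cosθ, r sinθ); lever angle φ = atan2(r sinθ, d + r cosθ).
Differentiating tanφ: φ̇ = rω(d cosθ + r)/(d² + r² + 2dr cosθ).
d² + r² + 2dr cosθ = |CA|² = 0.00852768 m²;  d cosθ + r = -0.046655 m.
|ω_lever| = |0.0693·16.86·-0.046655| / 0.00852768 = 6.3922 rad/s.

6.39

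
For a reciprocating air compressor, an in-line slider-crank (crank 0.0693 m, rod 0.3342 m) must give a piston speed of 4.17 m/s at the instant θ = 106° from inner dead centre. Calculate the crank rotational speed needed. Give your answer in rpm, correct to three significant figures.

For an in-line slider-crank, |v_piston| = rω|sinθ|·[1 + r cosθ/√(L² − r² sin²θ)].
With r = 0.0693 m, L = 0.3342 m, θ = 106°: the bracketed kinematic factor |dx/dθ| = 0.06273 m.
ω = v/|dx/dθ| = 4.17/0.06273 = 66.475 rad/s.
N = 60ω/(2π) = 634.79 rpm.

635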